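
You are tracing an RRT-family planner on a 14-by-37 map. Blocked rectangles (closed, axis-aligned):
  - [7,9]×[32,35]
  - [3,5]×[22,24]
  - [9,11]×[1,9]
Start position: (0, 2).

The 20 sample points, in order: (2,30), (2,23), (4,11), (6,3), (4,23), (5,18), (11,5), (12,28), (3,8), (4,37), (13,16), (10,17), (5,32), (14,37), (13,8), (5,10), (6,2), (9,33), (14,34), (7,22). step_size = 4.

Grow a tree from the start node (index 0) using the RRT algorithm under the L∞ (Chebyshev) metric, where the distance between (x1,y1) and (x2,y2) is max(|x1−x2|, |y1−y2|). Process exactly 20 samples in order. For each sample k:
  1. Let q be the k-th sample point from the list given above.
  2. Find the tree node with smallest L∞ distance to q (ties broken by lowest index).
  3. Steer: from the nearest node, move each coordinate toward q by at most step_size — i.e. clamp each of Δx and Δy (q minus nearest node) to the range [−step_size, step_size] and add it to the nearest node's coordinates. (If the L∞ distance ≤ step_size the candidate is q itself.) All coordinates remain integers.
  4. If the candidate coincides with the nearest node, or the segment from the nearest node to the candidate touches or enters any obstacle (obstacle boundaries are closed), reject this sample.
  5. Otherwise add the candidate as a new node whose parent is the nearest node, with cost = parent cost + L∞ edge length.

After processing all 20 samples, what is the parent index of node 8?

Parent of node 8: 1

1. q=(2,30) nearest=0 d=28 new=(2,6) → add node 1 parent=0 cost=4
2. q=(2,23) nearest=1 d=17 new=(2,10) → add node 2 parent=1 cost=8
3. q=(4,11) nearest=2 d=2 new=(4,11) → add node 3 parent=2 cost=10
4. q=(6,3) nearest=1 d=4 new=(6,3) → add node 4 parent=1 cost=8
5. q=(4,23) nearest=3 d=12 new=(4,15) → add node 5 parent=3 cost=14
6. q=(5,18) nearest=5 d=3 new=(5,18) → add node 6 parent=5 cost=17
7. q=(11,5) nearest=4 d=5 new=(10,5) → blocked by [9,11]×[1,9], reject
8. q=(12,28) nearest=6 d=10 new=(9,22) → add node 7 parent=6 cost=21
9. q=(3,8) nearest=1 d=2 new=(3,8) → add node 8 parent=1 cost=6
10. q=(4,37) nearest=7 d=15 new=(5,26) → add node 9 parent=7 cost=25
11. q=(13,16) nearest=7 d=6 new=(13,18) → add node 10 parent=7 cost=25
12. q=(10,17) nearest=10 d=3 new=(10,17) → add node 11 parent=10 cost=28
13. q=(5,32) nearest=9 d=6 new=(5,30) → add node 12 parent=9 cost=29
14. q=(14,37) nearest=12 d=9 new=(9,34) → blocked by [7,9]×[32,35], reject
15. q=(13,8) nearest=4 d=7 new=(10,7) → blocked by [9,11]×[1,9], reject
16. q=(5,10) nearest=3 d=1 new=(5,10) → add node 13 parent=3 cost=11
17. q=(6,2) nearest=4 d=1 new=(6,2) → add node 14 parent=4 cost=9
18. q=(9,33) nearest=12 d=4 new=(9,33) → blocked by [7,9]×[32,35], reject
19. q=(14,34) nearest=9 d=9 new=(9,30) → add node 15 parent=9 cost=29
20. q=(7,22) nearest=7 d=2 new=(7,22) → add node 16 parent=7 cost=23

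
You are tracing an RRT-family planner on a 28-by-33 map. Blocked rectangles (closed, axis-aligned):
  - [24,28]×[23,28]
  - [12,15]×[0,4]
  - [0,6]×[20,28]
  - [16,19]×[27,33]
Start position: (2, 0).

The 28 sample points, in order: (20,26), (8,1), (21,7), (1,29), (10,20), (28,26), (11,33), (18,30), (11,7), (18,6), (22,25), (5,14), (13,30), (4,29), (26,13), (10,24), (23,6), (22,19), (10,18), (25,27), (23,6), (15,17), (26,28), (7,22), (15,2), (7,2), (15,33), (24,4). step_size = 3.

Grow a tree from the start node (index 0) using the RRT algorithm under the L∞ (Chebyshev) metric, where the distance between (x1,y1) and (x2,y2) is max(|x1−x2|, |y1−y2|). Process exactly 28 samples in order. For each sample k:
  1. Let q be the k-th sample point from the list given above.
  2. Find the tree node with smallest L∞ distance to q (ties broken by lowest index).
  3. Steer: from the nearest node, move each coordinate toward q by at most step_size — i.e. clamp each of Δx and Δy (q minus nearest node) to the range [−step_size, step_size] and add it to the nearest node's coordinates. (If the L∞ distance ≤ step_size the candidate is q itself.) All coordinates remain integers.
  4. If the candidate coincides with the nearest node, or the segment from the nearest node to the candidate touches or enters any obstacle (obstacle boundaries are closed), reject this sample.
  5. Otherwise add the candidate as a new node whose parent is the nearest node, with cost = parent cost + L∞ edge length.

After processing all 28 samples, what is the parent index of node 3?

1. q=(20,26) nearest=0 d=26 new=(5,3) → add node 1 parent=0 cost=3
2. q=(8,1) nearest=1 d=3 new=(8,1) → add node 2 parent=1 cost=6
3. q=(21,7) nearest=2 d=13 new=(11,4) → add node 3 parent=2 cost=9
4. q=(1,29) nearest=3 d=25 new=(8,7) → add node 4 parent=3 cost=12
5. q=(10,20) nearest=4 d=13 new=(10,10) → add node 5 parent=4 cost=15
6. q=(28,26) nearest=5 d=18 new=(13,13) → add node 6 parent=5 cost=18
7. q=(11,33) nearest=6 d=20 new=(11,16) → add node 7 parent=6 cost=21
8. q=(18,30) nearest=7 d=14 new=(14,19) → add node 8 parent=7 cost=24
9. q=(11,7) nearest=3 d=3 new=(11,7) → add node 9 parent=3 cost=12
10. q=(18,6) nearest=3 d=7 new=(14,6) → add node 10 parent=3 cost=12
11. q=(22,25) nearest=8 d=8 new=(17,22) → add node 11 parent=8 cost=27
12. q=(5,14) nearest=5 d=5 new=(7,13) → add node 12 parent=5 cost=18
13. q=(13,30) nearest=11 d=8 new=(14,25) → add node 13 parent=11 cost=30
14. q=(4,29) nearest=8 d=10 new=(11,22) → add node 14 parent=8 cost=27
15. q=(26,13) nearest=11 d=9 new=(20,19) → add node 15 parent=11 cost=30
16. q=(10,24) nearest=14 d=2 new=(10,24) → add node 16 parent=14 cost=29
17. q=(23,6) nearest=10 d=9 new=(17,6) → add node 17 parent=10 cost=15
18. q=(22,19) nearest=15 d=2 new=(22,19) → add node 18 parent=15 cost=32
19. q=(10,18) nearest=7 d=2 new=(10,18) → add node 19 parent=7 cost=23
20. q=(25,27) nearest=11 d=8 new=(20,25) → add node 20 parent=11 cost=30
21. q=(23,6) nearest=17 d=6 new=(20,6) → add node 21 parent=17 cost=18
22. q=(15,17) nearest=8 d=2 new=(15,17) → add node 22 parent=8 cost=26
23. q=(26,28) nearest=20 d=6 new=(23,28) → add node 23 parent=20 cost=33
24. q=(7,22) nearest=16 d=3 new=(7,22) → add node 24 parent=16 cost=32
25. q=(15,2) nearest=3 d=4 new=(14,2) → blocked by [12,15]×[0,4], reject
26. q=(7,2) nearest=2 d=1 new=(7,2) → add node 25 parent=2 cost=7
27. q=(15,33) nearest=13 d=8 new=(15,28) → add node 26 parent=13 cost=33
28. q=(24,4) nearest=21 d=4 new=(23,4) → add node 27 parent=21 cost=21

Parent of node 3: 2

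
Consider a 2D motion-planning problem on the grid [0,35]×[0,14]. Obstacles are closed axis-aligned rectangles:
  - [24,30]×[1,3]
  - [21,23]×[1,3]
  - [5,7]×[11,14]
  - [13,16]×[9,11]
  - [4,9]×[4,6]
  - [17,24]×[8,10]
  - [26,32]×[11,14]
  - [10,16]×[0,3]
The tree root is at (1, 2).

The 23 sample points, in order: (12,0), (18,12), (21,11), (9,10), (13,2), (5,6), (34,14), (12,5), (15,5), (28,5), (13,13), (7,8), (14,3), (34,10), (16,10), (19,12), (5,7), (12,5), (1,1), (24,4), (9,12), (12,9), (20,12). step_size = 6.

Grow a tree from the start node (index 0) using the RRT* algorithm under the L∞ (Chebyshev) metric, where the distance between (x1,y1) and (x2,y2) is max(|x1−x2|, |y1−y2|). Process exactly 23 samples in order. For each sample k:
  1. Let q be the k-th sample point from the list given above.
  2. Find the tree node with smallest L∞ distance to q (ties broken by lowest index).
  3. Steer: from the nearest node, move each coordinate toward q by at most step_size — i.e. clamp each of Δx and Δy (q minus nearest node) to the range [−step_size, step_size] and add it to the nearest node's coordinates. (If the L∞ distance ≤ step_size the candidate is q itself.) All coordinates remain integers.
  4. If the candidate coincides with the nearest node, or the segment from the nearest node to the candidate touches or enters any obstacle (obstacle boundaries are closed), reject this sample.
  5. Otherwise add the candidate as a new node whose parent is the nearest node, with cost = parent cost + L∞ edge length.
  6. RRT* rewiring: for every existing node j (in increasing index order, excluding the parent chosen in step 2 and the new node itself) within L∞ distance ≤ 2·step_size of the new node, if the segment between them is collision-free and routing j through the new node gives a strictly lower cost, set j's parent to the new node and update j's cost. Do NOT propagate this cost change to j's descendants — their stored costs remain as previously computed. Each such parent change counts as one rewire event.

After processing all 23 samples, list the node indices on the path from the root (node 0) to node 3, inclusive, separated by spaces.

Path: 0 1 3

1. q=(12,0) nearest=0 d=11 new=(7,0) → add node 1 parent=0 cost=6
2. q=(18,12) nearest=1 d=12 new=(13,6) → blocked by [10,16]×[0,3], reject
3. q=(21,11) nearest=1 d=14 new=(13,6) → blocked by [10,16]×[0,3], reject
4. q=(9,10) nearest=0 d=8 new=(7,8) → blocked by [4,9]×[4,6], reject
5. q=(13,2) nearest=1 d=6 new=(13,2) → blocked by [10,16]×[0,3], reject
6. q=(5,6) nearest=0 d=4 new=(5,6) → blocked by [4,9]×[4,6], reject
7. q=(34,14) nearest=1 d=27 new=(13,6) → blocked by [10,16]×[0,3], reject
8. q=(12,5) nearest=1 d=5 new=(12,5) → blocked by [10,16]×[0,3], reject
9. q=(15,5) nearest=1 d=8 new=(13,5) → blocked by [10,16]×[0,3], reject
10. q=(28,5) nearest=1 d=21 new=(13,5) → blocked by [10,16]×[0,3], reject
11. q=(13,13) nearest=0 d=12 new=(7,8) → blocked by [4,9]×[4,6], reject
12. q=(7,8) nearest=0 d=6 new=(7,8) → blocked by [4,9]×[4,6], reject
13. q=(14,3) nearest=1 d=7 new=(13,3) → blocked by [10,16]×[0,3], reject
14. q=(34,10) nearest=1 d=27 new=(13,6) → blocked by [10,16]×[0,3], reject
15. q=(16,10) nearest=1 d=10 new=(13,6) → blocked by [10,16]×[0,3], reject
16. q=(19,12) nearest=1 d=12 new=(13,6) → blocked by [10,16]×[0,3], reject
17. q=(5,7) nearest=0 d=5 new=(5,7) → blocked by [4,9]×[4,6], reject
18. q=(12,5) nearest=1 d=5 new=(12,5) → blocked by [10,16]×[0,3], reject
19. q=(1,1) nearest=0 d=1 new=(1,1) → add node 2 parent=0 cost=1
20. q=(24,4) nearest=1 d=17 new=(13,4) → blocked by [10,16]×[0,3], reject
21. q=(9,12) nearest=0 d=10 new=(7,8) → blocked by [4,9]×[4,6], reject
22. q=(12,9) nearest=1 d=9 new=(12,6) → add node 3 parent=1 cost=12
23. q=(20,12) nearest=3 d=8 new=(18,12) → blocked by [13,16]×[9,11], reject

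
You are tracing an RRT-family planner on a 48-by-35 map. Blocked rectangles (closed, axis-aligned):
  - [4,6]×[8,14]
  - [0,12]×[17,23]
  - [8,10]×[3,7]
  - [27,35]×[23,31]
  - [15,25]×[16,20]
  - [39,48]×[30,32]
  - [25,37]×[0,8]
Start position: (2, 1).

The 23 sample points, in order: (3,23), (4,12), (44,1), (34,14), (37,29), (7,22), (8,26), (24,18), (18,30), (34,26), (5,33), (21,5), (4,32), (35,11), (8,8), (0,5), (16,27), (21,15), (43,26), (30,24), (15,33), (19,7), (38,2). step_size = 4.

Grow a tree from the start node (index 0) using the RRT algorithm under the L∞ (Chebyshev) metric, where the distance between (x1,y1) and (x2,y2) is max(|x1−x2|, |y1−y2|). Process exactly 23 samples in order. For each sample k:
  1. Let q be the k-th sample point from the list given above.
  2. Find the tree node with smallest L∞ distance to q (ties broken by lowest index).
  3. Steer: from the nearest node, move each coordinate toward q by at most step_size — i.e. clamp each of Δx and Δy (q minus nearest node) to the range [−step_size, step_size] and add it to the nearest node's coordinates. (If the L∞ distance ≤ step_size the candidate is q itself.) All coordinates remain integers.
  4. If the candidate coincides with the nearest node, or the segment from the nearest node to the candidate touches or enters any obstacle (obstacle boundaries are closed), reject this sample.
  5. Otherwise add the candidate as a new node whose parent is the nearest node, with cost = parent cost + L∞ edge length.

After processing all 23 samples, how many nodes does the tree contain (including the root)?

Node count: 9

1. q=(3,23) nearest=0 d=22 new=(3,5) → add node 1 parent=0 cost=4
2. q=(4,12) nearest=1 d=7 new=(4,9) → blocked by [4,6]×[8,14], reject
3. q=(44,1) nearest=1 d=41 new=(7,1) → add node 2 parent=1 cost=8
4. q=(34,14) nearest=2 d=27 new=(11,5) → blocked by [8,10]×[3,7], reject
5. q=(37,29) nearest=2 d=30 new=(11,5) → blocked by [8,10]×[3,7], reject
6. q=(7,22) nearest=1 d=17 new=(7,9) → blocked by [4,6]×[8,14], reject
7. q=(8,26) nearest=1 d=21 new=(7,9) → blocked by [4,6]×[8,14], reject
8. q=(24,18) nearest=2 d=17 new=(11,5) → blocked by [8,10]×[3,7], reject
9. q=(18,30) nearest=1 d=25 new=(7,9) → blocked by [4,6]×[8,14], reject
10. q=(34,26) nearest=2 d=27 new=(11,5) → blocked by [8,10]×[3,7], reject
11. q=(5,33) nearest=1 d=28 new=(5,9) → blocked by [4,6]×[8,14], reject
12. q=(21,5) nearest=2 d=14 new=(11,5) → blocked by [8,10]×[3,7], reject
13. q=(4,32) nearest=1 d=27 new=(4,9) → blocked by [4,6]×[8,14], reject
14. q=(35,11) nearest=2 d=28 new=(11,5) → blocked by [8,10]×[3,7], reject
15. q=(8,8) nearest=1 d=5 new=(7,8) → add node 3 parent=1 cost=8
16. q=(0,5) nearest=1 d=3 new=(0,5) → add node 4 parent=1 cost=7
17. q=(16,27) nearest=3 d=19 new=(11,12) → add node 5 parent=3 cost=12
18. q=(21,15) nearest=5 d=10 new=(15,15) → add node 6 parent=5 cost=16
19. q=(43,26) nearest=6 d=28 new=(19,19) → blocked by [15,25]×[16,20], reject
20. q=(30,24) nearest=6 d=15 new=(19,19) → blocked by [15,25]×[16,20], reject
21. q=(15,33) nearest=6 d=18 new=(15,19) → blocked by [15,25]×[16,20], reject
22. q=(19,7) nearest=5 d=8 new=(15,8) → add node 7 parent=5 cost=16
23. q=(38,2) nearest=6 d=23 new=(19,11) → add node 8 parent=6 cost=20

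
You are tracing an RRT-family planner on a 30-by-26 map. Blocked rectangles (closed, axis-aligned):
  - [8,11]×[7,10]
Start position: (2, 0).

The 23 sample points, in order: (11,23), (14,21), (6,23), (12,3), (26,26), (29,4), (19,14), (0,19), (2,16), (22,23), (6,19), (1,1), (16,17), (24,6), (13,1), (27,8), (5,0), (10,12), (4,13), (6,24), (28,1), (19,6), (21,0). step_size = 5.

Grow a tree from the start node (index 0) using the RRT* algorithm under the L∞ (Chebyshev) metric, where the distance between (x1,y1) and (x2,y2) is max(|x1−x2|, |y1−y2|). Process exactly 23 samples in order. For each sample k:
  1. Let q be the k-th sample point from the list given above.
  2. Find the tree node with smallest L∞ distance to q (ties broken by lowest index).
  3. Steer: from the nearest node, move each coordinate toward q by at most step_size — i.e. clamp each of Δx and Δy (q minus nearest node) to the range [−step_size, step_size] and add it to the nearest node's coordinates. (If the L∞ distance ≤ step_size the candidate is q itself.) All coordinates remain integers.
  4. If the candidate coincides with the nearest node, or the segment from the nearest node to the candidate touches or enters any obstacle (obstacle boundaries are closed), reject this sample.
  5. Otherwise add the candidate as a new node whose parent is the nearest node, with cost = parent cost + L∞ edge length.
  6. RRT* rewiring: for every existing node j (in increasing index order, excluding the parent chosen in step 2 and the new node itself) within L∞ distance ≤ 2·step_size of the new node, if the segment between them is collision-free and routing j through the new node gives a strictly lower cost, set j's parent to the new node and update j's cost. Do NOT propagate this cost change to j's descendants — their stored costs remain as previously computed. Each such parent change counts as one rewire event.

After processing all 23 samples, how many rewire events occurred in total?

Rewire events: 2

1. q=(11,23) nearest=0 d=23 new=(7,5) → add node 1 parent=0 cost=5
2. q=(14,21) nearest=1 d=16 new=(12,10) → blocked by [8,11]×[7,10], reject
3. q=(6,23) nearest=1 d=18 new=(6,10) → add node 2 parent=1 cost=10
4. q=(12,3) nearest=1 d=5 new=(12,3) → add node 3 parent=1 cost=10
5. q=(26,26) nearest=2 d=20 new=(11,15) → add node 4 parent=2 cost=15
6. q=(29,4) nearest=3 d=17 new=(17,4) → add node 5 parent=3 cost=15
7. q=(19,14) nearest=4 d=8 new=(16,14) → add node 6 parent=4 cost=20
8. q=(0,19) nearest=2 d=9 new=(1,15) → add node 7 parent=2 cost=15
9. q=(2,16) nearest=7 d=1 new=(2,16) → add node 8 parent=7 cost=16
10. q=(22,23) nearest=6 d=9 new=(21,19) → add node 9 parent=6 cost=25
11. q=(6,19) nearest=8 d=4 new=(6,19) → add node 10 parent=8 cost=20
12. q=(1,1) nearest=0 d=1 new=(1,1) → add node 11 parent=0 cost=1
13. q=(16,17) nearest=6 d=3 new=(16,17) → add node 12 parent=6 cost=23
14. q=(24,6) nearest=5 d=7 new=(22,6) → add node 13 parent=5 cost=20
15. q=(13,1) nearest=3 d=2 new=(13,1) → add node 14 parent=3 cost=12
16. q=(27,8) nearest=13 d=5 new=(27,8) → add node 15 parent=13 cost=25
17. q=(5,0) nearest=0 d=3 new=(5,0) → add node 16 parent=0 cost=3; rewire 14→16 (11<12)
18. q=(10,12) nearest=4 d=3 new=(10,12) → add node 17 parent=4 cost=18
19. q=(4,13) nearest=2 d=3 new=(4,13) → add node 18 parent=2 cost=13; rewire 10→18 (19<20)
20. q=(6,24) nearest=10 d=5 new=(6,24) → add node 19 parent=10 cost=24
21. q=(28,1) nearest=13 d=6 new=(27,1) → add node 20 parent=13 cost=25
22. q=(19,6) nearest=5 d=2 new=(19,6) → add node 21 parent=5 cost=17
23. q=(21,0) nearest=5 d=4 new=(21,0) → add node 22 parent=5 cost=19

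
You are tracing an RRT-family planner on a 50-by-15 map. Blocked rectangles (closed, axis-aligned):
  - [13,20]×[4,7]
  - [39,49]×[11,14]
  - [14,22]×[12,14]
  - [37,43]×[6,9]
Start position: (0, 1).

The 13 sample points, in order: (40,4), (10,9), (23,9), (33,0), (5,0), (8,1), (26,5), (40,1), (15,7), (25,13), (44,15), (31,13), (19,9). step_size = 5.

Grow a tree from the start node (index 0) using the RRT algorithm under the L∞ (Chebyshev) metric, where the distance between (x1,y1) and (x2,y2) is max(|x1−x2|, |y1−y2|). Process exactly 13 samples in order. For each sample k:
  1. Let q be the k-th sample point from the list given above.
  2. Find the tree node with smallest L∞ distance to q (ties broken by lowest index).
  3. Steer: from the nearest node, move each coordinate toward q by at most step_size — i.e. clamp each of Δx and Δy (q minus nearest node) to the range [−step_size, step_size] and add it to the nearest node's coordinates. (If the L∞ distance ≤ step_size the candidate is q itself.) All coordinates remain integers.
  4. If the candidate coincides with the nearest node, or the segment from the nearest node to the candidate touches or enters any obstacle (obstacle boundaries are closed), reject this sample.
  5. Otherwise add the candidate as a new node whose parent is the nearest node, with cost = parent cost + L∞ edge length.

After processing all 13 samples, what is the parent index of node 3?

1. q=(40,4) nearest=0 d=40 new=(5,4) → add node 1 parent=0 cost=5
2. q=(10,9) nearest=1 d=5 new=(10,9) → add node 2 parent=1 cost=10
3. q=(23,9) nearest=2 d=13 new=(15,9) → add node 3 parent=2 cost=15
4. q=(33,0) nearest=3 d=18 new=(20,4) → blocked by [13,20]×[4,7], reject
5. q=(5,0) nearest=1 d=4 new=(5,0) → add node 4 parent=1 cost=9
6. q=(8,1) nearest=1 d=3 new=(8,1) → add node 5 parent=1 cost=8
7. q=(26,5) nearest=3 d=11 new=(20,5) → blocked by [13,20]×[4,7], reject
8. q=(40,1) nearest=3 d=25 new=(20,4) → blocked by [13,20]×[4,7], reject
9. q=(15,7) nearest=3 d=2 new=(15,7) → blocked by [13,20]×[4,7], reject
10. q=(25,13) nearest=3 d=10 new=(20,13) → blocked by [14,22]×[12,14], reject
11. q=(44,15) nearest=3 d=29 new=(20,14) → blocked by [14,22]×[12,14], reject
12. q=(31,13) nearest=3 d=16 new=(20,13) → blocked by [14,22]×[12,14], reject
13. q=(19,9) nearest=3 d=4 new=(19,9) → add node 6 parent=3 cost=19

Parent of node 3: 2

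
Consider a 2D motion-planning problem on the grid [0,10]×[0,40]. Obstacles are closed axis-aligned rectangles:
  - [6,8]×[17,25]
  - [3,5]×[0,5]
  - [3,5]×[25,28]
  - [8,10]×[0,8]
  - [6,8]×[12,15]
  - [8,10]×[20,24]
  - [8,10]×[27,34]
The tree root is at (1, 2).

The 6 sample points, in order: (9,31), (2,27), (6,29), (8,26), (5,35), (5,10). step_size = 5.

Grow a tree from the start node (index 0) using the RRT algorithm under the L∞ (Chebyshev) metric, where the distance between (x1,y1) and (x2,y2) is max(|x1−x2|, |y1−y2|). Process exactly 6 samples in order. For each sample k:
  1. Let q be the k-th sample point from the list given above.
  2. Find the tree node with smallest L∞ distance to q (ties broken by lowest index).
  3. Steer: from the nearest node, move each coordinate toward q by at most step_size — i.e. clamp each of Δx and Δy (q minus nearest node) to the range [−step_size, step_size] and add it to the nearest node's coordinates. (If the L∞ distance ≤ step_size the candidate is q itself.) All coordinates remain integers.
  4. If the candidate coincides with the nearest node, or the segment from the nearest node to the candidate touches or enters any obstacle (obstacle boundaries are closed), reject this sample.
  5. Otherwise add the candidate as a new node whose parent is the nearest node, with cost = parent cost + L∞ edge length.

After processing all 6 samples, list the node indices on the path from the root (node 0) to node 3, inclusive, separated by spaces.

Path: 0 1 2 3

1. q=(9,31) nearest=0 d=29 new=(6,7) → blocked by [3,5]×[0,5], reject
2. q=(2,27) nearest=0 d=25 new=(2,7) → add node 1 parent=0 cost=5
3. q=(6,29) nearest=1 d=22 new=(6,12) → blocked by [6,8]×[12,15], reject
4. q=(8,26) nearest=1 d=19 new=(7,12) → blocked by [6,8]×[12,15], reject
5. q=(5,35) nearest=1 d=28 new=(5,12) → add node 2 parent=1 cost=10
6. q=(5,10) nearest=2 d=2 new=(5,10) → add node 3 parent=2 cost=12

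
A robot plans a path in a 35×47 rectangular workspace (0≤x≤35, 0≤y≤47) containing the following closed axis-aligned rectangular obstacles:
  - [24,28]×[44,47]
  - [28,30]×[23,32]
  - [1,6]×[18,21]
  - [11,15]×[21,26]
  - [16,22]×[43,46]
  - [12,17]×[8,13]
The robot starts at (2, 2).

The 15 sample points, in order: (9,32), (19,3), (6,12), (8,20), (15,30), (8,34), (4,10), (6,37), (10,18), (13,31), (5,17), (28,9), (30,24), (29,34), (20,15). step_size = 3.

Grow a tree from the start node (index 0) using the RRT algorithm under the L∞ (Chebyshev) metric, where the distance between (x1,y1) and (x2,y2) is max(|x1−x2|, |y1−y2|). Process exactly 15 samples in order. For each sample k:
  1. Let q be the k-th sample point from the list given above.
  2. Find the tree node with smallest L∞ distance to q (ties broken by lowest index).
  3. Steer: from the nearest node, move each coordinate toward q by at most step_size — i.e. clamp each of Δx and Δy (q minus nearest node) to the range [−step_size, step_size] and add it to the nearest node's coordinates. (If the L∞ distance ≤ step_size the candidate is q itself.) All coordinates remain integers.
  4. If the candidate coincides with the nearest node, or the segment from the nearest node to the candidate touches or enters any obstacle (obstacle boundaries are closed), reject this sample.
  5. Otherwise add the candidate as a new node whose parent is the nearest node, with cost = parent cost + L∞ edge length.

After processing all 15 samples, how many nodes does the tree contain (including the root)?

Node count: 13

1. q=(9,32) nearest=0 d=30 new=(5,5) → add node 1 parent=0 cost=3
2. q=(19,3) nearest=1 d=14 new=(8,3) → add node 2 parent=1 cost=6
3. q=(6,12) nearest=1 d=7 new=(6,8) → add node 3 parent=1 cost=6
4. q=(8,20) nearest=3 d=12 new=(8,11) → add node 4 parent=3 cost=9
5. q=(15,30) nearest=4 d=19 new=(11,14) → add node 5 parent=4 cost=12
6. q=(8,34) nearest=5 d=20 new=(8,17) → add node 6 parent=5 cost=15
7. q=(4,10) nearest=3 d=2 new=(4,10) → add node 7 parent=3 cost=8
8. q=(6,37) nearest=6 d=20 new=(6,20) → blocked by [1,6]×[18,21], reject
9. q=(10,18) nearest=6 d=2 new=(10,18) → add node 8 parent=6 cost=17
10. q=(13,31) nearest=8 d=13 new=(13,21) → blocked by [11,15]×[21,26], reject
11. q=(5,17) nearest=6 d=3 new=(5,17) → add node 9 parent=6 cost=18
12. q=(28,9) nearest=5 d=17 new=(14,11) → blocked by [12,17]×[8,13], reject
13. q=(30,24) nearest=5 d=19 new=(14,17) → add node 10 parent=5 cost=15
14. q=(29,34) nearest=10 d=17 new=(17,20) → add node 11 parent=10 cost=18
15. q=(20,15) nearest=11 d=5 new=(20,17) → add node 12 parent=11 cost=21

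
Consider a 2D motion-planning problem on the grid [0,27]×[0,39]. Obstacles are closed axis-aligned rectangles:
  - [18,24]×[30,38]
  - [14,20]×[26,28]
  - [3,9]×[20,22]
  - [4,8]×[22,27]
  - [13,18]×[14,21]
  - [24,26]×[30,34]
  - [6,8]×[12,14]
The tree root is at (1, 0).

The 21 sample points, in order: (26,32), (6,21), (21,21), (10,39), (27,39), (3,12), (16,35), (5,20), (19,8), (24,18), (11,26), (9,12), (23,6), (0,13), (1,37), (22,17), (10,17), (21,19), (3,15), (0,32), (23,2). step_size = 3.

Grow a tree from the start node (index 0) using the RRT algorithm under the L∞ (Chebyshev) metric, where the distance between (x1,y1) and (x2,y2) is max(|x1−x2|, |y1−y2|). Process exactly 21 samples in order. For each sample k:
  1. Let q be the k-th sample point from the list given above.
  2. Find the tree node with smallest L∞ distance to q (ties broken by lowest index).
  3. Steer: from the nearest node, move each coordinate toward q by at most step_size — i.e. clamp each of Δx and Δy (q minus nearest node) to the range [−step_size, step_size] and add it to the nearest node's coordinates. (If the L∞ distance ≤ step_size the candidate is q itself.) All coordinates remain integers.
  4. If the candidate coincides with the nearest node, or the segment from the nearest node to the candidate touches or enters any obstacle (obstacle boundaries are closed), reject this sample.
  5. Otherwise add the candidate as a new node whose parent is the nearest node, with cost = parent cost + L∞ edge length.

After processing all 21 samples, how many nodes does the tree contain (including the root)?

Node count: 16

1. q=(26,32) nearest=0 d=32 new=(4,3) → add node 1 parent=0 cost=3
2. q=(6,21) nearest=1 d=18 new=(6,6) → add node 2 parent=1 cost=6
3. q=(21,21) nearest=2 d=15 new=(9,9) → add node 3 parent=2 cost=9
4. q=(10,39) nearest=3 d=30 new=(10,12) → add node 4 parent=3 cost=12
5. q=(27,39) nearest=4 d=27 new=(13,15) → blocked by [13,18]×[14,21], reject
6. q=(3,12) nearest=2 d=6 new=(3,9) → add node 5 parent=2 cost=9
7. q=(16,35) nearest=4 d=23 new=(13,15) → blocked by [13,18]×[14,21], reject
8. q=(5,20) nearest=4 d=8 new=(7,15) → blocked by [6,8]×[12,14], reject
9. q=(19,8) nearest=4 d=9 new=(13,9) → add node 6 parent=4 cost=15
10. q=(24,18) nearest=6 d=11 new=(16,12) → add node 7 parent=6 cost=18
11. q=(11,26) nearest=4 d=14 new=(11,15) → add node 8 parent=4 cost=15
12. q=(9,12) nearest=4 d=1 new=(9,12) → add node 9 parent=4 cost=13
13. q=(23,6) nearest=7 d=7 new=(19,9) → add node 10 parent=7 cost=21
14. q=(0,13) nearest=5 d=4 new=(0,12) → add node 11 parent=5 cost=12
15. q=(1,37) nearest=8 d=22 new=(8,18) → add node 12 parent=8 cost=18
16. q=(22,17) nearest=7 d=6 new=(19,15) → blocked by [13,18]×[14,21], reject
17. q=(10,17) nearest=8 d=2 new=(10,17) → add node 13 parent=8 cost=17
18. q=(21,19) nearest=7 d=7 new=(19,15) → blocked by [13,18]×[14,21], reject
19. q=(3,15) nearest=11 d=3 new=(3,15) → add node 14 parent=11 cost=15
20. q=(0,32) nearest=12 d=14 new=(5,21) → blocked by [3,9]×[20,22], reject
21. q=(23,2) nearest=10 d=7 new=(22,6) → add node 15 parent=10 cost=24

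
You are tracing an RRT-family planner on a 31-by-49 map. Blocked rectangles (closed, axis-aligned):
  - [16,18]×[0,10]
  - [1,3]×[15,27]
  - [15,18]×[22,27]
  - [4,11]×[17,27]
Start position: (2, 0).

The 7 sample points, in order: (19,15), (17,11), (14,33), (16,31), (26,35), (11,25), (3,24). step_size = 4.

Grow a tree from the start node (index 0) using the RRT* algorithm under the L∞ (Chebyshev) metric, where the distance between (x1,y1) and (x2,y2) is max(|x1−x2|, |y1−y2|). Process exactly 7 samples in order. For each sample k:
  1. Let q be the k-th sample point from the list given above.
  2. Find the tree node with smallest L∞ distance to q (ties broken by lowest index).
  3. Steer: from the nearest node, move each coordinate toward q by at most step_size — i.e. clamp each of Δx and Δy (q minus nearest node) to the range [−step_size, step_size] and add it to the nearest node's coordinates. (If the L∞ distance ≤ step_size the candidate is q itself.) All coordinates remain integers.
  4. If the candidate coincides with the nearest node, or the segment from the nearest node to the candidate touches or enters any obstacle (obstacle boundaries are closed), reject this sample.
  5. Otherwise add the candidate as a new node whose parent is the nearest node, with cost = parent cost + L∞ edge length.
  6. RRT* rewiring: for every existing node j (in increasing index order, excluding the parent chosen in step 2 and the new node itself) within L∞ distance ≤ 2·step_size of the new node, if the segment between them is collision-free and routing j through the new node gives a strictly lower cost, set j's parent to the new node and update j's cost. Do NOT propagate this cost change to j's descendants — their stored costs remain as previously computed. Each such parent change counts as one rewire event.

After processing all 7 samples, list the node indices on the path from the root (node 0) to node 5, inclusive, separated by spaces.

1. q=(19,15) nearest=0 d=17 new=(6,4) → add node 1 parent=0 cost=4
2. q=(17,11) nearest=1 d=11 new=(10,8) → add node 2 parent=1 cost=8
3. q=(14,33) nearest=2 d=25 new=(14,12) → add node 3 parent=2 cost=12
4. q=(16,31) nearest=3 d=19 new=(16,16) → add node 4 parent=3 cost=16
5. q=(26,35) nearest=4 d=19 new=(20,20) → add node 5 parent=4 cost=20
6. q=(11,25) nearest=4 d=9 new=(12,20) → add node 6 parent=4 cost=20
7. q=(3,24) nearest=6 d=9 new=(8,24) → blocked by [4,11]×[17,27], reject

Path: 0 1 2 3 4 5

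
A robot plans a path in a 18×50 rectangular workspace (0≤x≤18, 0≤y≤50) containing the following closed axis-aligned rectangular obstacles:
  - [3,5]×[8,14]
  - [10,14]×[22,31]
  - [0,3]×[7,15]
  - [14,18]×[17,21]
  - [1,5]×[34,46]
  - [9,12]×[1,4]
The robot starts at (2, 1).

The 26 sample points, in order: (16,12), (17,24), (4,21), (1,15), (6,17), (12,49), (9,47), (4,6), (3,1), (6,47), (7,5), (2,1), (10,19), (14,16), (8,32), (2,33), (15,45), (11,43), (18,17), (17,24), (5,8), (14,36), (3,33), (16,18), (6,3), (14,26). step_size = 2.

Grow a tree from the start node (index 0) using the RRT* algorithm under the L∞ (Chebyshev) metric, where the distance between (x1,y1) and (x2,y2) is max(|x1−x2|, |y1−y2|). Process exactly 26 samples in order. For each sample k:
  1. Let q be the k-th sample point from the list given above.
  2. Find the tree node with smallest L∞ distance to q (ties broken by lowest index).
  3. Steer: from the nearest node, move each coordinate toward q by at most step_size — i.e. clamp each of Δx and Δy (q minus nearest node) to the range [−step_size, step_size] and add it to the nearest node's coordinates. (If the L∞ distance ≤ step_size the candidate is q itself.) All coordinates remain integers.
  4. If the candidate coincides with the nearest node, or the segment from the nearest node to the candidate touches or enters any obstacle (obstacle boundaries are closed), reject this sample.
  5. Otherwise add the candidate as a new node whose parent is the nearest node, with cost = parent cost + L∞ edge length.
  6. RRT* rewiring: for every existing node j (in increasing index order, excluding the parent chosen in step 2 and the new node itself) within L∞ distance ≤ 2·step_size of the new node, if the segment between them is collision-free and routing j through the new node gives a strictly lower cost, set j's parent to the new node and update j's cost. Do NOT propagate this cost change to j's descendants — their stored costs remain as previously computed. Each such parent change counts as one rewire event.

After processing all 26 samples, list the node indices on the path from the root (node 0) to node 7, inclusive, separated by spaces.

Path: 0 1 2 7

1. q=(16,12) nearest=0 d=14 new=(4,3) → add node 1 parent=0 cost=2
2. q=(17,24) nearest=1 d=21 new=(6,5) → add node 2 parent=1 cost=4
3. q=(4,21) nearest=2 d=16 new=(4,7) → add node 3 parent=2 cost=6
4. q=(1,15) nearest=3 d=8 new=(2,9) → blocked by [3,5]×[8,14], reject
5. q=(6,17) nearest=3 d=10 new=(6,9) → blocked by [3,5]×[8,14], reject
6. q=(12,49) nearest=3 d=42 new=(6,9) → blocked by [3,5]×[8,14], reject
7. q=(9,47) nearest=3 d=40 new=(6,9) → blocked by [3,5]×[8,14], reject
8. q=(4,6) nearest=3 d=1 new=(4,6) → add node 4 parent=3 cost=7
9. q=(3,1) nearest=0 d=1 new=(3,1) → add node 5 parent=0 cost=1
10. q=(6,47) nearest=3 d=40 new=(6,9) → blocked by [3,5]×[8,14], reject
11. q=(7,5) nearest=2 d=1 new=(7,5) → add node 6 parent=2 cost=5
12. q=(2,1) nearest=0 d=0 → coincident, reject
13. q=(10,19) nearest=3 d=12 new=(6,9) → blocked by [3,5]×[8,14], reject
14. q=(14,16) nearest=3 d=10 new=(6,9) → blocked by [3,5]×[8,14], reject
15. q=(8,32) nearest=3 d=25 new=(6,9) → blocked by [3,5]×[8,14], reject
16. q=(2,33) nearest=3 d=26 new=(2,9) → blocked by [3,5]×[8,14], reject
17. q=(15,45) nearest=3 d=38 new=(6,9) → blocked by [3,5]×[8,14], reject
18. q=(11,43) nearest=3 d=36 new=(6,9) → blocked by [3,5]×[8,14], reject
19. q=(18,17) nearest=2 d=12 new=(8,7) → add node 7 parent=2 cost=6
20. q=(17,24) nearest=3 d=17 new=(6,9) → blocked by [3,5]×[8,14], reject
21. q=(5,8) nearest=3 d=1 new=(5,8) → blocked by [3,5]×[8,14], reject
22. q=(14,36) nearest=3 d=29 new=(6,9) → blocked by [3,5]×[8,14], reject
23. q=(3,33) nearest=3 d=26 new=(3,9) → blocked by [3,5]×[8,14], reject
24. q=(16,18) nearest=7 d=11 new=(10,9) → add node 8 parent=7 cost=8
25. q=(6,3) nearest=1 d=2 new=(6,3) → add node 9 parent=1 cost=4
26. q=(14,26) nearest=8 d=17 new=(12,11) → add node 10 parent=8 cost=10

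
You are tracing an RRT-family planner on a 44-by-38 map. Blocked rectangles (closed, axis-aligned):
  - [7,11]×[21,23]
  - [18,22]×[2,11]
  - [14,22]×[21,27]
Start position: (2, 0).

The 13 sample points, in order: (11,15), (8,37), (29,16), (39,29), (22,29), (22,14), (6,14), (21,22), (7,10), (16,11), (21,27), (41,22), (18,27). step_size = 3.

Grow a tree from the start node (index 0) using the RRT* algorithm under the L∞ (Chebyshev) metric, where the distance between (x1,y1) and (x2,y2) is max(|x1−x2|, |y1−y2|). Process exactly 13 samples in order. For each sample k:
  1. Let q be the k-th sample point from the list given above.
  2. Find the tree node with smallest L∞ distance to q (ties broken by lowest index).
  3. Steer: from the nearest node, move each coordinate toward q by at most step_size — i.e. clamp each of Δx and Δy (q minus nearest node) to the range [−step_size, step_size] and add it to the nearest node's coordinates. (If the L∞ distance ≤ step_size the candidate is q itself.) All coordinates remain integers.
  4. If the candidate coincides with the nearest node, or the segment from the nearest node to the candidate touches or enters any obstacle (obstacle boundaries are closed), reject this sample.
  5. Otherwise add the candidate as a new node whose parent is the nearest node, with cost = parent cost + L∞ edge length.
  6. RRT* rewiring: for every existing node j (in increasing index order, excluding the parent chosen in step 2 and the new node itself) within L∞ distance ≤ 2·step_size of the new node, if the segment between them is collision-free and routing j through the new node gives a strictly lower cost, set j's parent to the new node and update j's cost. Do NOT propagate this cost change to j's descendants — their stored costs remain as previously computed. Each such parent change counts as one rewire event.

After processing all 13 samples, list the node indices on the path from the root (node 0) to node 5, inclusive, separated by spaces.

1. q=(11,15) nearest=0 d=15 new=(5,3) → add node 1 parent=0 cost=3
2. q=(8,37) nearest=1 d=34 new=(8,6) → add node 2 parent=1 cost=6
3. q=(29,16) nearest=2 d=21 new=(11,9) → add node 3 parent=2 cost=9
4. q=(39,29) nearest=3 d=28 new=(14,12) → add node 4 parent=3 cost=12
5. q=(22,29) nearest=4 d=17 new=(17,15) → add node 5 parent=4 cost=15
6. q=(22,14) nearest=5 d=5 new=(20,14) → add node 6 parent=5 cost=18
7. q=(6,14) nearest=3 d=5 new=(8,12) → add node 7 parent=3 cost=12
8. q=(21,22) nearest=5 d=7 new=(20,18) → add node 8 parent=5 cost=18
9. q=(7,10) nearest=7 d=2 new=(7,10) → add node 9 parent=7 cost=14
10. q=(16,11) nearest=4 d=2 new=(16,11) → add node 10 parent=4 cost=14
11. q=(21,27) nearest=8 d=9 new=(21,21) → blocked by [14,22]×[21,27], reject
12. q=(41,22) nearest=6 d=21 new=(23,17) → add node 11 parent=6 cost=21
13. q=(18,27) nearest=8 d=9 new=(18,21) → blocked by [14,22]×[21,27], reject

Path: 0 1 2 3 4 5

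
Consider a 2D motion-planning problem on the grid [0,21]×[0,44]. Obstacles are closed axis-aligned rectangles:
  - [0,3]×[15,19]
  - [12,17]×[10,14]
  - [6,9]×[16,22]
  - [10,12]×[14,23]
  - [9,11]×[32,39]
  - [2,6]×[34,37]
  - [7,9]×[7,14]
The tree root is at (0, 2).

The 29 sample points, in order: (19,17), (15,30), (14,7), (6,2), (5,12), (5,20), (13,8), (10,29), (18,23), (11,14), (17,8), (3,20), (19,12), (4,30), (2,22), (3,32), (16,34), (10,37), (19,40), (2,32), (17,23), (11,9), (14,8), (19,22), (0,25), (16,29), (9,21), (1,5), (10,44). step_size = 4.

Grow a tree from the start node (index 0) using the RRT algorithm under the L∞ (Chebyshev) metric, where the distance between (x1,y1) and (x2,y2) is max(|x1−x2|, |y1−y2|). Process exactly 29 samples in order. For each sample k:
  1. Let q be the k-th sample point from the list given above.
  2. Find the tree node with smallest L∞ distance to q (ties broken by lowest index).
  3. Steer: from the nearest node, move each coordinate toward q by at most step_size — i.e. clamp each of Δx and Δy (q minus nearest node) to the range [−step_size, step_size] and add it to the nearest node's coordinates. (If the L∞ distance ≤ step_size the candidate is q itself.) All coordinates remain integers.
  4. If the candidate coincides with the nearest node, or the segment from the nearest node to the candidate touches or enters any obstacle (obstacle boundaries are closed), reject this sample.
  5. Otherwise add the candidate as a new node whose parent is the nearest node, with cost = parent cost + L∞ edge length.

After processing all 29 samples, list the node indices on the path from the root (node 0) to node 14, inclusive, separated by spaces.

Path: 0 1 3 4 7 8 9 10 12 14

1. q=(19,17) nearest=0 d=19 new=(4,6) → add node 1 parent=0 cost=4
2. q=(15,30) nearest=1 d=24 new=(8,10) → blocked by [7,9]×[7,14], reject
3. q=(14,7) nearest=1 d=10 new=(8,7) → blocked by [7,9]×[7,14], reject
4. q=(6,2) nearest=1 d=4 new=(6,2) → add node 2 parent=1 cost=8
5. q=(5,12) nearest=1 d=6 new=(5,10) → add node 3 parent=1 cost=8
6. q=(5,20) nearest=3 d=10 new=(5,14) → add node 4 parent=3 cost=12
7. q=(13,8) nearest=2 d=7 new=(10,6) → add node 5 parent=2 cost=12
8. q=(10,29) nearest=4 d=15 new=(9,18) → blocked by [6,9]×[16,22], reject
9. q=(18,23) nearest=3 d=13 new=(9,14) → blocked by [7,9]×[7,14], reject
10. q=(11,14) nearest=3 d=6 new=(9,14) → blocked by [7,9]×[7,14], reject
11. q=(17,8) nearest=5 d=7 new=(14,8) → add node 6 parent=5 cost=16
12. q=(3,20) nearest=4 d=6 new=(3,18) → blocked by [0,3]×[15,19], reject
13. q=(19,12) nearest=6 d=5 new=(18,12) → blocked by [12,17]×[10,14], reject
14. q=(4,30) nearest=4 d=16 new=(4,18) → add node 7 parent=4 cost=16
15. q=(2,22) nearest=7 d=4 new=(2,22) → add node 8 parent=7 cost=20
16. q=(3,32) nearest=8 d=10 new=(3,26) → add node 9 parent=8 cost=24
17. q=(16,34) nearest=9 d=13 new=(7,30) → add node 10 parent=9 cost=28
18. q=(10,37) nearest=10 d=7 new=(10,34) → blocked by [9,11]×[32,39], reject
19. q=(19,40) nearest=10 d=12 new=(11,34) → blocked by [9,11]×[32,39], reject
20. q=(2,32) nearest=10 d=5 new=(3,32) → add node 11 parent=10 cost=32
21. q=(17,23) nearest=10 d=10 new=(11,26) → add node 12 parent=10 cost=32
22. q=(11,9) nearest=5 d=3 new=(11,9) → add node 13 parent=5 cost=15
23. q=(14,8) nearest=6 d=0 → coincident, reject
24. q=(19,22) nearest=12 d=8 new=(15,22) → add node 14 parent=12 cost=36
25. q=(0,25) nearest=8 d=3 new=(0,25) → add node 15 parent=8 cost=23
26. q=(16,29) nearest=12 d=5 new=(15,29) → add node 16 parent=12 cost=36
27. q=(9,21) nearest=7 d=5 new=(8,21) → blocked by [6,9]×[16,22], reject
28. q=(1,5) nearest=0 d=3 new=(1,5) → add node 17 parent=0 cost=3
29. q=(10,44) nearest=11 d=12 new=(7,36) → blocked by [2,6]×[34,37], reject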